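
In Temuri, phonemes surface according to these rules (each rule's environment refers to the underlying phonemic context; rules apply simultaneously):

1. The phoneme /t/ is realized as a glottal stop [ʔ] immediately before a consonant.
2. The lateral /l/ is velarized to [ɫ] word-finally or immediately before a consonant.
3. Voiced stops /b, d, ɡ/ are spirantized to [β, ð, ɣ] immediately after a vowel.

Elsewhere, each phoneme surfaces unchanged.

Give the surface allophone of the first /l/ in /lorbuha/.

[l]

/l/ (word-initial) is in the target of rule 2 but the environment (word-finally or immediately before a consonant) is not met → [l].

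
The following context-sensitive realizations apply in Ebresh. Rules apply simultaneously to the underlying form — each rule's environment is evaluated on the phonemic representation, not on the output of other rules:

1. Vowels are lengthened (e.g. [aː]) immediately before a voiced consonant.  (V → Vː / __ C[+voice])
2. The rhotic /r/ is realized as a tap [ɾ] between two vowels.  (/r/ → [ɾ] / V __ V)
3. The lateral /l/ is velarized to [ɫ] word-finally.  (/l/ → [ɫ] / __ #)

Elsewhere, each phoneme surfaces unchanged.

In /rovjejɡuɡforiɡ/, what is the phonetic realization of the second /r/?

/r/ — between /o/ and /i/, between two vowels — surfaces as [ɾ] (rule 2).

[ɾ]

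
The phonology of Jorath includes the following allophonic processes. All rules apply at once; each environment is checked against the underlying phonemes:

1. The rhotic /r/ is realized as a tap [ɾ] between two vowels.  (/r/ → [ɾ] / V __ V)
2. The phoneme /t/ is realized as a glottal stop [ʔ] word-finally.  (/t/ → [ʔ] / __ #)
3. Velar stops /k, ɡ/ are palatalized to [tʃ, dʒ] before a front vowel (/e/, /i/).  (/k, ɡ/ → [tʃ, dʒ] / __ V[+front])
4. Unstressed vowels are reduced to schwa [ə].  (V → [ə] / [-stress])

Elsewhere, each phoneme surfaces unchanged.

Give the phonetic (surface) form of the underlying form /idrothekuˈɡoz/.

/i/ (word-initial): in an unstressed syllable, so rule 4 applies → [ə].
/d/ stays [d].
/r/ — between /d/ and /o/; rule 1 does not apply here → [r].
/o/ (between /r/ and /t/): in an unstressed syllable, so rule 4 applies → [ə].
/t/ (between /o/ and /h/) is in the target of rule 2 but the environment (word-finally) is not met → [t].
/h/ stays [h].
Rule 4 applies to /e/ (between /h/ and /k/: in an unstressed syllable) → [ə].
/k/ (between /e/ and /u/): rule 3 targets it, but not before a front vowel → unchanged [k].
/u/ (between /k/ and /ɡ/) occurs in an unstressed syllable → [ə] by rule 4.
/ɡ/ (between /u/ and /o/) is in the target of rule 3 but the environment (before a front vowel) is not met → [ɡ].
/o/ — between /ɡ/ and /z/; rule 4 does not apply here → [o].
/z/ stays [z].

[ədrəthəkəˈɡoz]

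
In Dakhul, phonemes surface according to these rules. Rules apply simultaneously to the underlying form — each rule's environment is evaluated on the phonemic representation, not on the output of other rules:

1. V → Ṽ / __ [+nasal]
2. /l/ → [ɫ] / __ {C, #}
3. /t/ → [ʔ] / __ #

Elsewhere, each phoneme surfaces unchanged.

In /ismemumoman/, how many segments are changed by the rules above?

Segments that undergo a rule: /e/ → [ẽ] (rule 1); /u/ → [ũ] (rule 1); /o/ → [õ] (rule 1); /a/ → [ã] (rule 1).
All other segments surface unchanged.

4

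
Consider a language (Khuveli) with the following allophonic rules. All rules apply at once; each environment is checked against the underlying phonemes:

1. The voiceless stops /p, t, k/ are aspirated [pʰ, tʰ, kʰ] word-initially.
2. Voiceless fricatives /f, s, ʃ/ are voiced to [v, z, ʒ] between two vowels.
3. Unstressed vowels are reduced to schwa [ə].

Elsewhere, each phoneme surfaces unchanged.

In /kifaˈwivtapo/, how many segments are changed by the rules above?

Segments that undergo a rule: /k/ → [kʰ] (rule 1); /i/ → [ə] (rule 3); /f/ → [v] (rule 2); /a/ → [ə] (rule 3); /a/ → [ə] (rule 3); /o/ → [ə] (rule 3).
All other segments surface unchanged.

6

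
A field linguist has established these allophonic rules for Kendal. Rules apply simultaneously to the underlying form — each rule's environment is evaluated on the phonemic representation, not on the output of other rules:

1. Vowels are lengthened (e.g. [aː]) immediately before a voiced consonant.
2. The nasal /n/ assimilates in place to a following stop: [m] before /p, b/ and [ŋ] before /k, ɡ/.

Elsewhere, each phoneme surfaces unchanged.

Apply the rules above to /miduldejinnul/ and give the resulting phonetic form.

/m/ (word-initial): no rule targets it → [m].
/i/ (between /m/ and /d/): before a voiced consonant, so rule 1 applies → [iː].
/d/ — not in any rule's target class → [d].
/u/ (between /d/ and /l/): before a voiced consonant, so rule 1 applies → [uː].
/l/ — not in any rule's target class → [l].
/d/ (between /l/ and /e/) is unaffected → [d].
/e/ meets the environment for rule 1 (before a voiced consonant) → [eː].
/j/ (between /e/ and /i/): no rule targets it → [j].
/i/ (between /j/ and /n/) occurs before a voiced consonant → [iː] by rule 1.
/n/ (between /i/ and /n/): rule 2 targets it, but not before a labial or velar stop → unchanged [n].
/n/ (between /n/ and /u/): rule 2 targets it, but not before a labial or velar stop → unchanged [n].
/u/ (between /n/ and /l/): before a voiced consonant, so rule 1 applies → [uː].
/l/ stays [l].

[miːduːldeːjiːnnuːl]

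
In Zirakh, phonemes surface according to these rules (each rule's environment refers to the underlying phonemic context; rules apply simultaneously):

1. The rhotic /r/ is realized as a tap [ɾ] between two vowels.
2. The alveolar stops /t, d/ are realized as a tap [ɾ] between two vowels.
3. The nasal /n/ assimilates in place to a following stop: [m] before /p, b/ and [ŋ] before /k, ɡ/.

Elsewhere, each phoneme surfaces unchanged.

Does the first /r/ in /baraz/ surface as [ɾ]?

Yes

/r/ meets the environment for rule 1 (between two vowels) → [ɾ].
The actual realization is [ɾ], which matches [ɾ].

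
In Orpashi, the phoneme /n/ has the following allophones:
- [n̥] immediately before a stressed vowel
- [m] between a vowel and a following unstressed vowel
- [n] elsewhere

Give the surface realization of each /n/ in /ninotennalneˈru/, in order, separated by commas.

[n], [m], [n], [n], [n]

Occurrence 1 (position 1): no conditioning environment matches → elsewhere allophone [n].
Occurrence 2 (position 3): between a vowel and a following unstressed vowel → [m].
Occurrence 3 (position 7): no conditioning environment matches → elsewhere allophone [n].
Occurrence 4 (position 8): no conditioning environment matches → elsewhere allophone [n].
Occurrence 5 (position 11): no conditioning environment matches → elsewhere allophone [n].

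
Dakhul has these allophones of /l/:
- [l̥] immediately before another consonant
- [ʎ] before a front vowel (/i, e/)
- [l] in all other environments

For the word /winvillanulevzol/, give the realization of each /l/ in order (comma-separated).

[l̥], [l], [ʎ], [l]

Occurrence 1 (position 6): immediately before another consonant → [l̥].
Occurrence 2 (position 7): no conditioning environment matches → elsewhere allophone [l].
Occurrence 3 (position 11): before a front vowel (/i, e/) → [ʎ].
Occurrence 4 (position 16): no conditioning environment matches → elsewhere allophone [l].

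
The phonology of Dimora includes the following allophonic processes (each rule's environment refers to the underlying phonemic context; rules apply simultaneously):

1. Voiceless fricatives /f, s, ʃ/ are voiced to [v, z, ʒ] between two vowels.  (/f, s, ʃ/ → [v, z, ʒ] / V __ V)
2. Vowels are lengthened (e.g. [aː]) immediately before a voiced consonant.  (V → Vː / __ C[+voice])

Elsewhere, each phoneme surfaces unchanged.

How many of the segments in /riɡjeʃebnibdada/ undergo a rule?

5

Segments that undergo a rule: /i/ → [iː] (rule 2); /ʃ/ → [ʒ] (rule 1); /e/ → [eː] (rule 2); /i/ → [iː] (rule 2); /a/ → [aː] (rule 2).
All other segments surface unchanged.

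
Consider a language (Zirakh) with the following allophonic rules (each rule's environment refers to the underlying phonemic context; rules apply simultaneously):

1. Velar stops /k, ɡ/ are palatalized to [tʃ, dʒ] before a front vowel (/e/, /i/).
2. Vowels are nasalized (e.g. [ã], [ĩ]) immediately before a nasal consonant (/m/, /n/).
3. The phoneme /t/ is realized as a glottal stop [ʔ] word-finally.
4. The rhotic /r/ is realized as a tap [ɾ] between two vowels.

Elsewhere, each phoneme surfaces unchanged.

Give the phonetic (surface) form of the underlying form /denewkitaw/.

[dẽnewtʃitaw]

/d/ (word-initial) is unaffected → [d].
/e/ (between /d/ and /n/): before a nasal consonant, so rule 2 applies → [ẽ].
/n/ — not in any rule's target class → [n].
/e/ — between /n/ and /w/; rule 2 does not apply here → [e].
/w/ stays [w].
/k/ (between /w/ and /i/) occurs before a front vowel → [tʃ] by rule 1.
/i/ — between /k/ and /t/; rule 2 does not apply here → [i].
/t/ — between /i/ and /a/; rule 3 does not apply here → [t].
/a/ — between /t/ and /w/; rule 2 does not apply here → [a].
/w/ (word-final): no rule targets it → [w].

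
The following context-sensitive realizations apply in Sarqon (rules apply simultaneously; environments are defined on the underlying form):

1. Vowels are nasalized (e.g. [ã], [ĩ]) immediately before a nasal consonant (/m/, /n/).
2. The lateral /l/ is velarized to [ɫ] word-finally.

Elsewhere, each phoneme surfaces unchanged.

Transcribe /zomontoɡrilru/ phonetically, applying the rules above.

[zõmõntoɡrilru]

/o/ (between /z/ and /m/): before a nasal consonant, so rule 1 applies → [õ].
/o/ meets the environment for rule 1 (before a nasal consonant) → [õ].
/o/ (between /t/ and /ɡ/) fails the environment for rule 1, so it stays [o].
/i/ (between /r/ and /l/) fails the environment for rule 1, so it stays [i].
/l/ — between /i/ and /r/; rule 2 does not apply here → [l].
/u/ (word-final) is in the target of rule 1 but the environment (before a nasal consonant) is not met → [u].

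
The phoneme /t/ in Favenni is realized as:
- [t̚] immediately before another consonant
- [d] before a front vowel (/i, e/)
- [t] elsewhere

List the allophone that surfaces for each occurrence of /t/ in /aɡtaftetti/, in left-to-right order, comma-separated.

Occurrence 1 (position 3): no conditioning environment matches → elsewhere allophone [t].
Occurrence 2 (position 6): before a front vowel (/i, e/) → [d].
Occurrence 3 (position 8): immediately before another consonant → [t̚].
Occurrence 4 (position 9): before a front vowel (/i, e/) → [d].

[t], [d], [t̚], [d]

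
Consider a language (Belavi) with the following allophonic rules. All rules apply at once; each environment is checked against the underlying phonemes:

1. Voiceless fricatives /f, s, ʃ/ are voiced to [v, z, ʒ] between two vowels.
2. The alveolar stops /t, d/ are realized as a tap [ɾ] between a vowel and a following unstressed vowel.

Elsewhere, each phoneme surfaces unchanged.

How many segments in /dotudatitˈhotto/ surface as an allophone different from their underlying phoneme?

3

Segments that undergo a rule: /t/ → [ɾ] (rule 2); /d/ → [ɾ] (rule 2); /t/ → [ɾ] (rule 2).
All other segments surface unchanged.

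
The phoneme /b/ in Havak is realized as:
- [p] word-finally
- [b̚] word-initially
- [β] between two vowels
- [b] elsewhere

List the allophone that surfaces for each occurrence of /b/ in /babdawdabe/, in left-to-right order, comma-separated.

Occurrence 1 (position 1): word-initially → [b̚].
Occurrence 2 (position 3): no conditioning environment matches → elsewhere allophone [b].
Occurrence 3 (position 9): between two vowels → [β].

[b̚], [b], [β]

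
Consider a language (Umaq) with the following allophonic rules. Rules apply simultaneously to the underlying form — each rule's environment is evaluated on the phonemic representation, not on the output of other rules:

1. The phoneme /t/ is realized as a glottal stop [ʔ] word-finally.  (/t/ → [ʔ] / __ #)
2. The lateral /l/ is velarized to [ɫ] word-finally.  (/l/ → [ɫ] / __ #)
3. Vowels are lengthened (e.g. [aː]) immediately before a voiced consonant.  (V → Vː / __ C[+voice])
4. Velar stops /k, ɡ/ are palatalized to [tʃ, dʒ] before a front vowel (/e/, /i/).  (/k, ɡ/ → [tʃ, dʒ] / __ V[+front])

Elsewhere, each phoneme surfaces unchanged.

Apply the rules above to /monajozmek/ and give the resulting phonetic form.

/m/ (word-initial) is unaffected → [m].
/o/ meets the environment for rule 3 (before a voiced consonant) → [oː].
/n/ stays [n].
/a/ meets the environment for rule 3 (before a voiced consonant) → [aː].
/j/ — not in any rule's target class → [j].
/o/ (between /j/ and /z/): before a voiced consonant, so rule 3 applies → [oː].
/z/ stays [z].
/m/ (between /z/ and /e/) is unaffected → [m].
/e/ (between /m/ and /k/) is in the target of rule 3 but the environment (before a voiced consonant) is not met → [e].
/k/ (word-final) fails the environment for rule 4, so it stays [k].

[moːnaːjoːzmek]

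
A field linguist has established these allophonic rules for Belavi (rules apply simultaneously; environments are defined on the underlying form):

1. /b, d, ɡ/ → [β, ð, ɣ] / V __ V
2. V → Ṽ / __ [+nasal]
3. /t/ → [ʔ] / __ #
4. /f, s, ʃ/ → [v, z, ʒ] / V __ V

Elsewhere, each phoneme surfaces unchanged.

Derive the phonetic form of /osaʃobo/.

/o/ (word-initial) is in the target of rule 2 but the environment (before a nasal consonant) is not met → [o].
/s/ (between /o/ and /a/) occurs between two vowels → [z] by rule 4.
/a/ — between /s/ and /ʃ/; rule 2 does not apply here → [a].
/ʃ/ meets the environment for rule 4 (between two vowels) → [ʒ].
/o/ (between /ʃ/ and /b/): rule 2 targets it, but not before a nasal consonant → unchanged [o].
/b/ (between /o/ and /o/): between two vowels, so rule 1 applies → [β].
/o/ (word-final): rule 2 targets it, but not before a nasal consonant → unchanged [o].

[ozaʒoβo]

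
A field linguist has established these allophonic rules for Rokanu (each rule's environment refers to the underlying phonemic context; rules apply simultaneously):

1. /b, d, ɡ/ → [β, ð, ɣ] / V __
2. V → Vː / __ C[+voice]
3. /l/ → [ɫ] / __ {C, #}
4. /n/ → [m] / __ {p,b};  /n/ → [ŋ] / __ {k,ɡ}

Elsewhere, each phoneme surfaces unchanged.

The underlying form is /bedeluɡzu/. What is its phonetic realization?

/b/ (word-initial) is in the target of rule 1 but the environment (immediately after a vowel) is not met → [b].
/e/ meets the environment for rule 2 (before a voiced consonant) → [eː].
/d/ — between /e/ and /e/, immediately after a vowel — surfaces as [ð] (rule 1).
Rule 2 applies to /e/ (between /d/ and /l/: before a voiced consonant) → [eː].
/l/ (between /e/ and /u/): rule 3 targets it, but not word-finally or immediately before a consonant → unchanged [l].
/u/ (between /l/ and /ɡ/) occurs before a voiced consonant → [uː] by rule 2.
Rule 1 applies to /ɡ/ (between /u/ and /z/: immediately after a vowel) → [ɣ].
/z/ (between /ɡ/ and /u/): no rule targets it → [z].
/u/ (word-final) is in the target of rule 2 but the environment (before a voiced consonant) is not met → [u].

[beːðeːluːɣzu]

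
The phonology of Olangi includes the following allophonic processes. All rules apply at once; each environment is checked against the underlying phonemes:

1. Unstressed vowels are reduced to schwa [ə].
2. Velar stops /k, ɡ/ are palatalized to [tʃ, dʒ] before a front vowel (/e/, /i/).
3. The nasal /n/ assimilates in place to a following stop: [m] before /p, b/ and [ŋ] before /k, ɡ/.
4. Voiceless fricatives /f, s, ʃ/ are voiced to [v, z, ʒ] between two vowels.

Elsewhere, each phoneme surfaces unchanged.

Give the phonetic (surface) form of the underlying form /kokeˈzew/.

[kətʃəˈzew]

/k/ — word-initial; rule 2 does not apply here → [k].
/o/ meets the environment for rule 1 (in an unstressed syllable) → [ə].
/k/ (between /o/ and /e/) occurs before a front vowel → [tʃ] by rule 2.
/e/ (between /k/ and /z/) occurs in an unstressed syllable → [ə] by rule 1.
/z/ — not in any rule's target class → [z].
/e/ (between /z/ and /w/): rule 1 targets it, but not in an unstressed syllable → unchanged [e].
/w/ — not in any rule's target class → [w].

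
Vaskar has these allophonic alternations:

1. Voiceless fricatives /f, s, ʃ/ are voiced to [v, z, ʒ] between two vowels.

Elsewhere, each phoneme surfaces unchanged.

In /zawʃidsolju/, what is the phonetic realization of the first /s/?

/s/ (between /d/ and /o/) fails the environment for rule 1, so it stays [s].

[s]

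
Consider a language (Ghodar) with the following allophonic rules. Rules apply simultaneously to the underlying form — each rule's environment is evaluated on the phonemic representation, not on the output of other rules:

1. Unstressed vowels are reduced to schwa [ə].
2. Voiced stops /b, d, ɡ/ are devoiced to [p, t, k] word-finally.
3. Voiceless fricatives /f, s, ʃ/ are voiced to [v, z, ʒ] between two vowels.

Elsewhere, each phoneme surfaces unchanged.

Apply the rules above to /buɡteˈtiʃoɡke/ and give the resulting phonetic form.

/b/ (word-initial) fails the environment for rule 2, so it stays [b].
/u/ (between /b/ and /ɡ/) occurs in an unstressed syllable → [ə] by rule 1.
/ɡ/ (between /u/ and /t/): rule 2 targets it, but not word-finally → unchanged [ɡ].
/e/ — between /t/ and /t/, in an unstressed syllable — surfaces as [ə] (rule 1).
/i/ (between /t/ and /ʃ/) is in the target of rule 1 but the environment (in an unstressed syllable) is not met → [i].
/ʃ/ (between /i/ and /o/): between two vowels, so rule 3 applies → [ʒ].
Rule 1 applies to /o/ (between /ʃ/ and /ɡ/: in an unstressed syllable) → [ə].
/ɡ/ (between /o/ and /k/) fails the environment for rule 2, so it stays [ɡ].
/e/ — word-final, in an unstressed syllable — surfaces as [ə] (rule 1).

[bəɡtəˈtiʒəɡkə]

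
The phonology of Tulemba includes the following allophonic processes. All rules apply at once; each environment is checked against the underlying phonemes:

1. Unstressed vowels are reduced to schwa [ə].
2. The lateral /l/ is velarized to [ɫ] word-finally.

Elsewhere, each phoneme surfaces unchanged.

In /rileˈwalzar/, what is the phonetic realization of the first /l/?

[l]

/l/ (between /i/ and /e/) fails the environment for rule 2, so it stays [l].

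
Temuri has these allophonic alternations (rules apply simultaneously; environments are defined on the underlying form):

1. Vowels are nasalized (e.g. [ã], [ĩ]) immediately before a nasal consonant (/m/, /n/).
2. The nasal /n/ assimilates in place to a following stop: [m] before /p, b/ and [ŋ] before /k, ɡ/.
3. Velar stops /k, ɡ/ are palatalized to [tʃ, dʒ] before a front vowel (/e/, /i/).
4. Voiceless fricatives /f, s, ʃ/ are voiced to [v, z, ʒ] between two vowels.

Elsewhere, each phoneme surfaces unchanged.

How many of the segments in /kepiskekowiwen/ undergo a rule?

3

Segments that undergo a rule: /k/ → [tʃ] (rule 3); /k/ → [tʃ] (rule 3); /e/ → [ẽ] (rule 1).
All other segments surface unchanged.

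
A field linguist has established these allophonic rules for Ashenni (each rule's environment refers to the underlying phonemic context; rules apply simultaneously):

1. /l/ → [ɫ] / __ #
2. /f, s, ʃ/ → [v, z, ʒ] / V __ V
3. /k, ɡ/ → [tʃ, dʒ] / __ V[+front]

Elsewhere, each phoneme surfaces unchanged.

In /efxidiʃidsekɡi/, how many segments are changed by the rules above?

2

Segments that undergo a rule: /ʃ/ → [ʒ] (rule 2); /ɡ/ → [dʒ] (rule 3).
All other segments surface unchanged.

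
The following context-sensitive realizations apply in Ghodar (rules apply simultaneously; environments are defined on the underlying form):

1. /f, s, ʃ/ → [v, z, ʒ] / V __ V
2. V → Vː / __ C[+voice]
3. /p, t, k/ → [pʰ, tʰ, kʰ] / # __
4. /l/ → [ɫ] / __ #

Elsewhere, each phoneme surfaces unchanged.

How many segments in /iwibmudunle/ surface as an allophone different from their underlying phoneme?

Segments that undergo a rule: /i/ → [iː] (rule 2); /i/ → [iː] (rule 2); /u/ → [uː] (rule 2); /u/ → [uː] (rule 2).
All other segments surface unchanged.

4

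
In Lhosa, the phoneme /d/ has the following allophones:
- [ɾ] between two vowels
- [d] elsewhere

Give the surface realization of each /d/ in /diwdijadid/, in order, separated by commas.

Occurrence 1 (position 1): no conditioning environment matches → elsewhere allophone [d].
Occurrence 2 (position 4): no conditioning environment matches → elsewhere allophone [d].
Occurrence 3 (position 8): between two vowels → [ɾ].
Occurrence 4 (position 10): no conditioning environment matches → elsewhere allophone [d].

[d], [d], [ɾ], [d]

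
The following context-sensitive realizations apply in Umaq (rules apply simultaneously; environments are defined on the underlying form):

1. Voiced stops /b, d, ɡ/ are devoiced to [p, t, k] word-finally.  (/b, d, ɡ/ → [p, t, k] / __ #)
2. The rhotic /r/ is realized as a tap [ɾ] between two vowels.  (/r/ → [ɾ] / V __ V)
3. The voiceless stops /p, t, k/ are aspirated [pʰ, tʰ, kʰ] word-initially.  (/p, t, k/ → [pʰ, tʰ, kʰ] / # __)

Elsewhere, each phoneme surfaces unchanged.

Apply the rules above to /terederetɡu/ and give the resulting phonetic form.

[tʰeɾedeɾetɡu]

Rule 3 applies to /t/ (word-initial: word-initially) → [tʰ].
/e/ (between /t/ and /r/) is unaffected → [e].
/r/ (between /e/ and /e/) occurs between two vowels → [ɾ] by rule 2.
/e/ — not in any rule's target class → [e].
/d/ (between /e/ and /e/) fails the environment for rule 1, so it stays [d].
/e/ (between /d/ and /r/): no rule targets it → [e].
/r/ (between /e/ and /e/): between two vowels, so rule 2 applies → [ɾ].
/e/ stays [e].
/t/ (between /e/ and /ɡ/) is in the target of rule 3 but the environment (word-initially) is not met → [t].
/ɡ/ — between /t/ and /u/; rule 1 does not apply here → [ɡ].
/u/ (word-final): no rule targets it → [u].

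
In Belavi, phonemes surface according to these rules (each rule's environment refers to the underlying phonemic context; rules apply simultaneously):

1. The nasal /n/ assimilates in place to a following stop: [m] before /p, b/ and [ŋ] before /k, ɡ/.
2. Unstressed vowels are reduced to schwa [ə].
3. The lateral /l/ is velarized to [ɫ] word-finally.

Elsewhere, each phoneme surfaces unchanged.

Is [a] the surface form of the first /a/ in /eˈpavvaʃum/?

Yes

/a/ (between /p/ and /v/) is in the target of rule 2 but the environment (in an unstressed syllable) is not met → [a].
The actual realization is [a], which matches [a].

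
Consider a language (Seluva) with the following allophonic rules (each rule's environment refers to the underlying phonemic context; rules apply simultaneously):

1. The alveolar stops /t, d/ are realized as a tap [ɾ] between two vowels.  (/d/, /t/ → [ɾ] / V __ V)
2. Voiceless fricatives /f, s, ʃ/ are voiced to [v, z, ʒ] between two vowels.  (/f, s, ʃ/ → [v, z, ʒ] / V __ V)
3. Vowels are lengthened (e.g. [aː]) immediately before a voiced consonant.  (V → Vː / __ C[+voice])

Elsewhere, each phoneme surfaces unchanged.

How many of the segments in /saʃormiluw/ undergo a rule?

Segments that undergo a rule: /ʃ/ → [ʒ] (rule 2); /o/ → [oː] (rule 3); /i/ → [iː] (rule 3); /u/ → [uː] (rule 3).
All other segments surface unchanged.

4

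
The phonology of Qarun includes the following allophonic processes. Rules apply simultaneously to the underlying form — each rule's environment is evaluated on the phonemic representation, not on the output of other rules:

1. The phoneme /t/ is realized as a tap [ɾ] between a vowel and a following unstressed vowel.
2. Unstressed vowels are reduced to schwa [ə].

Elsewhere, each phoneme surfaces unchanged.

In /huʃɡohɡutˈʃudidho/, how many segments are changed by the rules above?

5

Segments that undergo a rule: /u/ → [ə] (rule 2); /o/ → [ə] (rule 2); /u/ → [ə] (rule 2); /i/ → [ə] (rule 2); /o/ → [ə] (rule 2).
All other segments surface unchanged.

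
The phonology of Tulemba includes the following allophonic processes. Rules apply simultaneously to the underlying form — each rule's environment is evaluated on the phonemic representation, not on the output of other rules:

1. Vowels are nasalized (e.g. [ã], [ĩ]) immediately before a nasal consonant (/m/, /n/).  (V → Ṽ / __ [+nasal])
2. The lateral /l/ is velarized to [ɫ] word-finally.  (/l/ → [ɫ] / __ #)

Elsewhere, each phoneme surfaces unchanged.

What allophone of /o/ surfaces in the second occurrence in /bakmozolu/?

/o/ — between /z/ and /l/; rule 1 does not apply here → [o].

[o]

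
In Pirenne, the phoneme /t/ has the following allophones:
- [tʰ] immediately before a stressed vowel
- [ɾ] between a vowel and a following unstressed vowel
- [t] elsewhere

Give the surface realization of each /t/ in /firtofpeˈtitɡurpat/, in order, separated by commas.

[t], [tʰ], [t], [t]

Occurrence 1 (position 4): no conditioning environment matches → elsewhere allophone [t].
Occurrence 2 (position 9): immediately before a stressed vowel → [tʰ].
Occurrence 3 (position 11): no conditioning environment matches → elsewhere allophone [t].
Occurrence 4 (position 17): no conditioning environment matches → elsewhere allophone [t].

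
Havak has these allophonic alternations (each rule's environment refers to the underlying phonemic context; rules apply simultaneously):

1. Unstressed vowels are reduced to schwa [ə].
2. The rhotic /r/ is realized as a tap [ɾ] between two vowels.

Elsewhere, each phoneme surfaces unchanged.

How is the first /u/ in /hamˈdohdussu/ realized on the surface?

[ə]

/u/ (between /d/ and /s/) occurs in an unstressed syllable → [ə] by rule 1.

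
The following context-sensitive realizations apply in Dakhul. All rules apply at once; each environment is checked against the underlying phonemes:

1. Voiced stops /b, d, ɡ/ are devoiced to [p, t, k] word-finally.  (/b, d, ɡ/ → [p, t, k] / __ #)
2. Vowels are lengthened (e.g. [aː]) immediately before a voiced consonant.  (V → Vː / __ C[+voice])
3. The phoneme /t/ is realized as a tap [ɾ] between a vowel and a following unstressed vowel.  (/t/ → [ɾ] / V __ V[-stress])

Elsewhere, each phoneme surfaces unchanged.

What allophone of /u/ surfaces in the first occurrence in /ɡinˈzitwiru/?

/u/ (word-final): rule 2 targets it, but not before a voiced consonant → unchanged [u].

[u]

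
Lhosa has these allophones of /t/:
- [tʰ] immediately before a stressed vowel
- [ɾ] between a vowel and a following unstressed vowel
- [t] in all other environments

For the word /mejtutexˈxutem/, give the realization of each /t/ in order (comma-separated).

Occurrence 1 (position 4): no conditioning environment matches → elsewhere allophone [t].
Occurrence 2 (position 6): between a vowel and an unstressed vowel → [ɾ].
Occurrence 3 (position 11): between a vowel and an unstressed vowel → [ɾ].

[t], [ɾ], [ɾ]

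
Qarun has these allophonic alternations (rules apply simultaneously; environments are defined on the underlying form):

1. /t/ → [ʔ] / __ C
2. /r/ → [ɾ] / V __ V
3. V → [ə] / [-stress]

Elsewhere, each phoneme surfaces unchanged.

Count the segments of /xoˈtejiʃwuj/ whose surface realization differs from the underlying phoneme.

Segments that undergo a rule: /o/ → [ə] (rule 3); /i/ → [ə] (rule 3); /u/ → [ə] (rule 3).
All other segments surface unchanged.

3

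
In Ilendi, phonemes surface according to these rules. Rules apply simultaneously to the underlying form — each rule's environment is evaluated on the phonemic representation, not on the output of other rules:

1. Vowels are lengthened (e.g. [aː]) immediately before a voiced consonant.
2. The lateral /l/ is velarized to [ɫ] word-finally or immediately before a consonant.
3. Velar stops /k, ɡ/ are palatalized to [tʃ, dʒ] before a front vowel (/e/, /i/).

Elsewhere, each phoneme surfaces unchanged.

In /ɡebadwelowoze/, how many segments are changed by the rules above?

6

Segments that undergo a rule: /ɡ/ → [dʒ] (rule 3); /e/ → [eː] (rule 1); /a/ → [aː] (rule 1); /e/ → [eː] (rule 1); /o/ → [oː] (rule 1); /o/ → [oː] (rule 1).
All other segments surface unchanged.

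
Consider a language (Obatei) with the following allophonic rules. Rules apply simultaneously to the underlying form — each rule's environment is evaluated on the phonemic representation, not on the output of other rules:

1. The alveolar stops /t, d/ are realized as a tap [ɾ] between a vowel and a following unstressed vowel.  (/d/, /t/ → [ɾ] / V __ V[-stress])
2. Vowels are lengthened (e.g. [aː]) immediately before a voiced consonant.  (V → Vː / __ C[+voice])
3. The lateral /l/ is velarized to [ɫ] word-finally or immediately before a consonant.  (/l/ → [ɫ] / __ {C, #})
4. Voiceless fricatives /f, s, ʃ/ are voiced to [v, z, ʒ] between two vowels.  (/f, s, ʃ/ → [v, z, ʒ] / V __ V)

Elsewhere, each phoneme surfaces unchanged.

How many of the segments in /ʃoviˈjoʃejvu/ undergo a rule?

4

Segments that undergo a rule: /o/ → [oː] (rule 2); /i/ → [iː] (rule 2); /ʃ/ → [ʒ] (rule 4); /e/ → [eː] (rule 2).
All other segments surface unchanged.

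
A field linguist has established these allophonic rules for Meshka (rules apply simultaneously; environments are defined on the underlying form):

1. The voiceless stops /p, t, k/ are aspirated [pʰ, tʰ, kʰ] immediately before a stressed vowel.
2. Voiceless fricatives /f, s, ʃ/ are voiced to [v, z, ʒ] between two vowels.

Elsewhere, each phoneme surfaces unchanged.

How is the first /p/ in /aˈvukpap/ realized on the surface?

[p]

/p/ — between /k/ and /a/; rule 1 does not apply here → [p].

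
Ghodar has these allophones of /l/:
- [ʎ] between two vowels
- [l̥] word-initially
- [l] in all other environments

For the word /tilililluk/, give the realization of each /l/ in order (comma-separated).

Occurrence 1 (position 3): between two vowels → [ʎ].
Occurrence 2 (position 5): between two vowels → [ʎ].
Occurrence 3 (position 7): no conditioning environment matches → elsewhere allophone [l].
Occurrence 4 (position 8): no conditioning environment matches → elsewhere allophone [l].

[ʎ], [ʎ], [l], [l]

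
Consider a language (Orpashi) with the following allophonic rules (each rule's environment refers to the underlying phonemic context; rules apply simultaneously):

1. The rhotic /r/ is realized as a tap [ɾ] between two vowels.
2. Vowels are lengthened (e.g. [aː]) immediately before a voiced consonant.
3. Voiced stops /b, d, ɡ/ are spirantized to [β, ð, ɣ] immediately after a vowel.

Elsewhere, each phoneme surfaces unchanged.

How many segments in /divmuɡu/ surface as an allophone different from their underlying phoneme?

Segments that undergo a rule: /i/ → [iː] (rule 2); /u/ → [uː] (rule 2); /ɡ/ → [ɣ] (rule 3).
All other segments surface unchanged.

3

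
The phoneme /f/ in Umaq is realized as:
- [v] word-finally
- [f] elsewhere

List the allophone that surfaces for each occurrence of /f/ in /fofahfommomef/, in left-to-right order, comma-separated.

Occurrence 1 (position 1): no conditioning environment matches → elsewhere allophone [f].
Occurrence 2 (position 3): no conditioning environment matches → elsewhere allophone [f].
Occurrence 3 (position 6): no conditioning environment matches → elsewhere allophone [f].
Occurrence 4 (position 13): word-finally → [v].

[f], [f], [f], [v]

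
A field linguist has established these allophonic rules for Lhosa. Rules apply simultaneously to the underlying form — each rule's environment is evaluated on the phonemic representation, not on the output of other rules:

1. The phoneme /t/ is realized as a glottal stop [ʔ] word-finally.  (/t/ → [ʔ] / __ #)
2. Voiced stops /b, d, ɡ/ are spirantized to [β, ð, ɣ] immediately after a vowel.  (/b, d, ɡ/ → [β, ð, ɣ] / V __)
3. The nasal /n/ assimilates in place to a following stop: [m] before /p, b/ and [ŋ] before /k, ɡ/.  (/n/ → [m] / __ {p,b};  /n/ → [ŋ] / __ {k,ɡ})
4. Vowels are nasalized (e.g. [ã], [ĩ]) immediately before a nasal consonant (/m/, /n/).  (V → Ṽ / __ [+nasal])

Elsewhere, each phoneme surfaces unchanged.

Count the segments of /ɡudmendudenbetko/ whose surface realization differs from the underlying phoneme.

Segments that undergo a rule: /d/ → [ð] (rule 2); /e/ → [ẽ] (rule 4); /d/ → [ð] (rule 2); /e/ → [ẽ] (rule 4); /n/ → [m] (rule 3).
All other segments surface unchanged.

5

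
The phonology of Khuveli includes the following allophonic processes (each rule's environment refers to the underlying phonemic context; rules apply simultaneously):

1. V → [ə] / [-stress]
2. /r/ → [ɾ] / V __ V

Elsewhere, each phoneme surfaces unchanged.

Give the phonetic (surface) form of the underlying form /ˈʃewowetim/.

[ˈʃewəwətəm]

/ʃ/ (word-initial) is unaffected → [ʃ].
/e/ (between /ʃ/ and /w/) fails the environment for rule 1, so it stays [e].
/w/ (between /e/ and /o/) is unaffected → [w].
Rule 1 applies to /o/ (between /w/ and /w/: in an unstressed syllable) → [ə].
/w/ (between /o/ and /e/): no rule targets it → [w].
/e/ (between /w/ and /t/): in an unstressed syllable, so rule 1 applies → [ə].
/t/ — not in any rule's target class → [t].
/i/ (between /t/ and /m/) occurs in an unstressed syllable → [ə] by rule 1.
/m/ — not in any rule's target class → [m].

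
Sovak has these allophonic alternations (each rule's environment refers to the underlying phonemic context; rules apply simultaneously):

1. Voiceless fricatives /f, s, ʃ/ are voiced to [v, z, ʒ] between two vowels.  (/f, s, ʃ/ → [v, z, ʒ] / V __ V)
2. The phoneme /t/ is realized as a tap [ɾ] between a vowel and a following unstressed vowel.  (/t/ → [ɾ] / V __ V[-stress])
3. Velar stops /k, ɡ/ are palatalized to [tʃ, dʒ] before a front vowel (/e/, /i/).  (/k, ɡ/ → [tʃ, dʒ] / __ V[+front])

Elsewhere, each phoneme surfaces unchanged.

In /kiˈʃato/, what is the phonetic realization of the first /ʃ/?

[ʒ]

/ʃ/ — between /i/ and /a/, between two vowels — surfaces as [ʒ] (rule 1).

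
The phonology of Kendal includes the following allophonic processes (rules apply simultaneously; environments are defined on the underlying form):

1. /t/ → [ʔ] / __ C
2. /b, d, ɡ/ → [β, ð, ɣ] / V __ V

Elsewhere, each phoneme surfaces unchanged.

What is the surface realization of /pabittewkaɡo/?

/p/ (word-initial) is unaffected → [p].
/a/ — not in any rule's target class → [a].
/b/ (between /a/ and /i/) occurs between two vowels → [β] by rule 2.
/i/ stays [i].
/t/ — between /i/ and /t/, immediately before a consonant — surfaces as [ʔ] (rule 1).
/t/ (between /t/ and /e/): rule 1 targets it, but not immediately before a consonant → unchanged [t].
/e/ stays [e].
/w/ (between /e/ and /k/) is unaffected → [w].
/k/ (between /w/ and /a/): no rule targets it → [k].
/a/ (between /k/ and /ɡ/): no rule targets it → [a].
/ɡ/ — between /a/ and /o/, between two vowels — surfaces as [ɣ] (rule 2).
/o/ stays [o].

[paβiʔtewkaɣo]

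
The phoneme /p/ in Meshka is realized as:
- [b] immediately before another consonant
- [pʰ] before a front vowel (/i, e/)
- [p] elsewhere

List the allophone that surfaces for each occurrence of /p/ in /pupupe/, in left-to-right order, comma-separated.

[p], [p], [pʰ]

Occurrence 1 (position 1): no conditioning environment matches → elsewhere allophone [p].
Occurrence 2 (position 3): no conditioning environment matches → elsewhere allophone [p].
Occurrence 3 (position 5): before a front vowel (/i, e/) → [pʰ].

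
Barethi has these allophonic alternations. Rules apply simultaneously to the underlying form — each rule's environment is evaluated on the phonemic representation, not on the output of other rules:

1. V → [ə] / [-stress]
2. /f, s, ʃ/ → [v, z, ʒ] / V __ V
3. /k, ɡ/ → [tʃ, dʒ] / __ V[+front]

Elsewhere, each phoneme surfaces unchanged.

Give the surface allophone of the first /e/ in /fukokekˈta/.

[ə]

Rule 1 applies to /e/ (between /k/ and /k/: in an unstressed syllable) → [ə].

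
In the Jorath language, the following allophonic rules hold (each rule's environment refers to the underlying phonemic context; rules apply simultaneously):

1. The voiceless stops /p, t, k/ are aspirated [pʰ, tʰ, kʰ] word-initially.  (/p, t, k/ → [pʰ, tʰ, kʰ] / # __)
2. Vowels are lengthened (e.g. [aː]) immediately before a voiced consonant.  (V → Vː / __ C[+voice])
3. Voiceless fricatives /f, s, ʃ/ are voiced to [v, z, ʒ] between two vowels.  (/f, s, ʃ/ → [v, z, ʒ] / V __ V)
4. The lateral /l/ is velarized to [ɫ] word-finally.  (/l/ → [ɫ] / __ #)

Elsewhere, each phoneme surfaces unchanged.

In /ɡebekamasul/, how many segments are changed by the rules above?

Segments that undergo a rule: /e/ → [eː] (rule 2); /a/ → [aː] (rule 2); /s/ → [z] (rule 3); /u/ → [uː] (rule 2); /l/ → [ɫ] (rule 4).
All other segments surface unchanged.

5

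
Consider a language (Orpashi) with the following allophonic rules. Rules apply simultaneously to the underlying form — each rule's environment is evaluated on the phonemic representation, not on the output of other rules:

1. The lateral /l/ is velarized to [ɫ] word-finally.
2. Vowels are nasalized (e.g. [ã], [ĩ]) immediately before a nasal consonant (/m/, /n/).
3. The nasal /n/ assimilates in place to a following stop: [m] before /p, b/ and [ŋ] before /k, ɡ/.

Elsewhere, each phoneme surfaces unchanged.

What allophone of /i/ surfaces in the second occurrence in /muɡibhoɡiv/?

/i/ (between /ɡ/ and /v/): rule 2 targets it, but not before a nasal consonant → unchanged [i].

[i]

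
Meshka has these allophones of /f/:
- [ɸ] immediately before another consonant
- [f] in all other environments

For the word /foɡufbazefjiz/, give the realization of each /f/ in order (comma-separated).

[f], [ɸ], [ɸ]

Occurrence 1 (position 1): no conditioning environment matches → elsewhere allophone [f].
Occurrence 2 (position 5): immediately before another consonant → [ɸ].
Occurrence 3 (position 10): immediately before another consonant → [ɸ].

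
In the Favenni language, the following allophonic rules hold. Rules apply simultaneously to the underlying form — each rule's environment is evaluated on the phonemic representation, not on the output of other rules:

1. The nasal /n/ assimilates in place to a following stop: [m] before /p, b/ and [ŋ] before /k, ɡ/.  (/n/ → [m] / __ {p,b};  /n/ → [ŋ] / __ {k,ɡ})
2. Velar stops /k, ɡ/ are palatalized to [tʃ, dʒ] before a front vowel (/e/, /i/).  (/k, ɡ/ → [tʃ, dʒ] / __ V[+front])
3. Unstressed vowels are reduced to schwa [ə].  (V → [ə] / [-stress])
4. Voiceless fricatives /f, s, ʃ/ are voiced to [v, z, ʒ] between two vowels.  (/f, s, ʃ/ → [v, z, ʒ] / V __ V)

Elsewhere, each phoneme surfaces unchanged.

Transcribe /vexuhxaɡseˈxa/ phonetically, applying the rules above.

/v/ (word-initial): no rule targets it → [v].
/e/ meets the environment for rule 3 (in an unstressed syllable) → [ə].
/x/ (between /e/ and /u/): no rule targets it → [x].
/u/ meets the environment for rule 3 (in an unstressed syllable) → [ə].
/h/ (between /u/ and /x/): no rule targets it → [h].
/x/ stays [x].
/a/ meets the environment for rule 3 (in an unstressed syllable) → [ə].
/ɡ/ (between /a/ and /s/): rule 2 targets it, but not before a front vowel → unchanged [ɡ].
/s/ (between /ɡ/ and /e/) fails the environment for rule 4, so it stays [s].
/e/ meets the environment for rule 3 (in an unstressed syllable) → [ə].
/x/ (between /e/ and /a/): no rule targets it → [x].
/a/ (word-final) fails the environment for rule 3, so it stays [a].

[vəxəhxəɡsəˈxa]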